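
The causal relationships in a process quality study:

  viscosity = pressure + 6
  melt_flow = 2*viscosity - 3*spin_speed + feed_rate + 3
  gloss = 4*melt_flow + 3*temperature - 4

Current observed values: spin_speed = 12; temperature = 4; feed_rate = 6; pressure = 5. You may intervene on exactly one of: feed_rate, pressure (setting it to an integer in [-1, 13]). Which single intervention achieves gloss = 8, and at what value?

Intervening on feed_rate: with other inputs at their observed values, gloss = 4*feed_rate - 36. Solving for 8 gives feed_rate = 11, within [-1, 13].
Intervening on pressure: gloss = 8*pressure - 52. Reaching 8 requires pressure = 15/2, not an integer.

set feed_rate = 11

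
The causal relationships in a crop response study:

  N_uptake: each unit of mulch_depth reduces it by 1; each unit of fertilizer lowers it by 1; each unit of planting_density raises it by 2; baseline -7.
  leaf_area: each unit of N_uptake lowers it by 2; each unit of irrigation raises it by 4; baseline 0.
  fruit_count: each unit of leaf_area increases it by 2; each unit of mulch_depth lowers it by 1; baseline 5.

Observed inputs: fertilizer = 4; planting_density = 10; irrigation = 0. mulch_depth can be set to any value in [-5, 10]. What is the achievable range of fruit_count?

Substituting into the N_uptake equation gives N_uptake = -mulch_depth + 9.
Substituting into the leaf_area equation gives leaf_area = 2*mulch_depth - 18.
This gives fruit_count = 3*mulch_depth - 31.
Linear in mulch_depth, so extremes are at the endpoints: mulch_depth = -5 gives fruit_count = -46; mulch_depth = 10 gives fruit_count = -1.

-46 to -1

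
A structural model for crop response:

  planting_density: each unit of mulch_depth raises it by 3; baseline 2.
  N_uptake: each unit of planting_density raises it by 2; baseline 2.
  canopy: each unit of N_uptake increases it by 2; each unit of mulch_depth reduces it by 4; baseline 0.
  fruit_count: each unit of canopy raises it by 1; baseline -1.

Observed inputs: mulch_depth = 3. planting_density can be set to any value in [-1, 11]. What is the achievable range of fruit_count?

-13 to 35

Intervening on planting_density fixes its value directly, overriding its dependence on mulch_depth.
Substituting into the canopy equation gives canopy = 4*planting_density - 8.
Substituting into the fruit_count equation gives fruit_count = 4*planting_density - 9.
Linear in planting_density, so extremes are at the endpoints: planting_density = -1 gives fruit_count = -13; planting_density = 11 gives fruit_count = 35.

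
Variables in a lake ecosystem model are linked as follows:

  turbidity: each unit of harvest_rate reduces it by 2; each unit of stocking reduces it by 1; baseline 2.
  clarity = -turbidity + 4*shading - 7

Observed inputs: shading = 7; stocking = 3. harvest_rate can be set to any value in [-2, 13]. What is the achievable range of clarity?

18 to 48

Substituting into the turbidity equation gives turbidity = -2*harvest_rate - 1.
Substituting into the clarity equation gives clarity = 2*harvest_rate + 22.
Linear in harvest_rate, so extremes are at the endpoints: harvest_rate = -2 gives clarity = 18; harvest_rate = 13 gives clarity = 48.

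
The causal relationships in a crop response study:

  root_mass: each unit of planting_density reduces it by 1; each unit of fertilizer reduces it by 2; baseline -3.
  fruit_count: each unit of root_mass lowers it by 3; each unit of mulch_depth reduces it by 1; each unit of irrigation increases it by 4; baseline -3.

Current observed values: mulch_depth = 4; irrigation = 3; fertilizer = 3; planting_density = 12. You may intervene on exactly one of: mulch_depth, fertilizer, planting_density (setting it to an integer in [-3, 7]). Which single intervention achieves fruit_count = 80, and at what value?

set fertilizer = 5

Intervening on mulch_depth: fruit_count = -mulch_depth + 72. Reaching 80 requires mulch_depth = -8, outside [-3, 7].
Intervening on fertilizer: with other inputs at their observed values, fruit_count = 6*fertilizer + 50. Solving for 80 gives fertilizer = 5, within [-3, 7].
Intervening on planting_density: fruit_count = 3*planting_density + 32. Reaching 80 requires planting_density = 16, outside [-3, 7].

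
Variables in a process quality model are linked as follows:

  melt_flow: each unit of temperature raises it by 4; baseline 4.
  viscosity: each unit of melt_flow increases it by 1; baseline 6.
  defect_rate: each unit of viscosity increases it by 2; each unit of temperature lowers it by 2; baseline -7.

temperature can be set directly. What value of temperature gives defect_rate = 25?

temperature = 2

Substituting into the viscosity equation gives viscosity = 4*temperature + 10.
This gives defect_rate = 6*temperature + 13.
Solve 6*temperature + 13 = 25: temperature = (25 - 13) / 6 = 2.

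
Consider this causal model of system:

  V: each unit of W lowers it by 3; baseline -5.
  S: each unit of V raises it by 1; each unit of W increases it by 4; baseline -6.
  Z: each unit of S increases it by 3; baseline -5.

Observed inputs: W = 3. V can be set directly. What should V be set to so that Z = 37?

V = 8

Intervening on V fixes its value directly, overriding its dependence on W.
Substituting into the S equation gives S = V + 6.
Substituting into the Z equation gives Z = 3*V + 13.
Solve 3*V + 13 = 37: V = (37 - 13) / 3 = 8.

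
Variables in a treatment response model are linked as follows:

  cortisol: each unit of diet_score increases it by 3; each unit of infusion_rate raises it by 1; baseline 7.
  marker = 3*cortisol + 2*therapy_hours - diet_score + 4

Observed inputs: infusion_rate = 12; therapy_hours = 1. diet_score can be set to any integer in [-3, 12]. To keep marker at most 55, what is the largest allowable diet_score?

diet_score = -1

Substituting into the cortisol equation gives cortisol = 3*diet_score + 19.
marker becomes 8*diet_score + 63.
Require 8*diet_score + 63 ≤ 55, so diet_score ≤ -1.
The largest integer in [-3, 12] satisfying this is -1.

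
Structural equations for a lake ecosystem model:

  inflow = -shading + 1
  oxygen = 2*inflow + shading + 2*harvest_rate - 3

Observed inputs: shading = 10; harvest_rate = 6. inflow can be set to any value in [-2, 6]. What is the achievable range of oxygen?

15 to 31

Intervening on inflow fixes its value directly, overriding its dependence on shading.
Substituting into the oxygen equation gives oxygen = 2*inflow + 19.
Linear in inflow, so extremes are at the endpoints: inflow = -2 gives oxygen = 15; inflow = 6 gives oxygen = 31.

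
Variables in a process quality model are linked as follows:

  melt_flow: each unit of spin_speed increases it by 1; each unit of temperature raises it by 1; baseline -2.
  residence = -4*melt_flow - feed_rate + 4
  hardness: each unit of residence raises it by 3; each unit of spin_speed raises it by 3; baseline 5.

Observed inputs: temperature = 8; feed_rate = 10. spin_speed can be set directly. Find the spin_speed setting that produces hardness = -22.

spin_speed = -7

Substituting into the melt_flow equation gives melt_flow = spin_speed + 6.
Substituting into the residence equation gives residence = -4*spin_speed - 30.
Substituting into the hardness equation gives hardness = -9*spin_speed - 85.
Solve -9*spin_speed - 85 = -22: spin_speed = (-22 + 85) / -9 = -7.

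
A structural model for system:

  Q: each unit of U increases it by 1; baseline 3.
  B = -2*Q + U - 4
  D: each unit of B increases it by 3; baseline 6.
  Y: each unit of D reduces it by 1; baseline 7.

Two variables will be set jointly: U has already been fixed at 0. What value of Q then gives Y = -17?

Q = -5

With U held at 0:
Intervening on Q fixes its value directly, overriding its dependence on U.
Substituting into the B equation gives B = -2*Q - 4.
D becomes -6*Q - 6.
Substituting into the Y equation gives Y = 6*Q + 13.
Solve 6*Q + 13 = -17: Q = (-17 - 13) / 6 = -5.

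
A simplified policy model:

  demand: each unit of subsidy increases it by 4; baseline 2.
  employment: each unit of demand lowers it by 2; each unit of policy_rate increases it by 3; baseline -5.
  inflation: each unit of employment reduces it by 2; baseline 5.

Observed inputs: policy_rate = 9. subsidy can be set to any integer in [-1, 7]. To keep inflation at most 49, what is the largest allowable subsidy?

subsidy = 5

Substituting into the employment equation gives employment = -8*subsidy + 18.
Substituting into the inflation equation gives inflation = 16*subsidy - 31.
Require 16*subsidy - 31 ≤ 49, so subsidy ≤ 5.
The largest integer in [-1, 7] satisfying this is 5.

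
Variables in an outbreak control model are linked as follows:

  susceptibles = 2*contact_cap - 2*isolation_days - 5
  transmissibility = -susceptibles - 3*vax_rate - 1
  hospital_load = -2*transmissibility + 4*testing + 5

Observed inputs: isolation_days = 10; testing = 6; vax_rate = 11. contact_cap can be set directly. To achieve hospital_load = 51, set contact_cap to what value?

Substituting into the susceptibles equation gives susceptibles = 2*contact_cap - 25.
So transmissibility = -2*contact_cap - 9.
hospital_load becomes 4*contact_cap + 47.
Solve 4*contact_cap + 47 = 51: contact_cap = (51 - 47) / 4 = 1.

contact_cap = 1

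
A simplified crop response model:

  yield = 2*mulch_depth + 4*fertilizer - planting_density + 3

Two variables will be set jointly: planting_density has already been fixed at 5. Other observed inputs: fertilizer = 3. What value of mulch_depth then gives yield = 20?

With planting_density held at 5:
Substituting into the yield equation gives yield = 2*mulch_depth + 10.
Solve 2*mulch_depth + 10 = 20: mulch_depth = (20 - 10) / 2 = 5.

mulch_depth = 5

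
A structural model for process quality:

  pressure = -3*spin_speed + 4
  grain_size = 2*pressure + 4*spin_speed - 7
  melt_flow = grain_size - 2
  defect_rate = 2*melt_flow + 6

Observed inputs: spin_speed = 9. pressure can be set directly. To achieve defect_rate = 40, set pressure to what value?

Intervening on pressure fixes its value directly, overriding its dependence on spin_speed.
Substituting into the grain_size equation gives grain_size = 2*pressure + 29.
Substituting into the melt_flow equation gives melt_flow = 2*pressure + 27.
Substituting into the defect_rate equation gives defect_rate = 4*pressure + 60.
Solve 4*pressure + 60 = 40: pressure = (40 - 60) / 4 = -5.

pressure = -5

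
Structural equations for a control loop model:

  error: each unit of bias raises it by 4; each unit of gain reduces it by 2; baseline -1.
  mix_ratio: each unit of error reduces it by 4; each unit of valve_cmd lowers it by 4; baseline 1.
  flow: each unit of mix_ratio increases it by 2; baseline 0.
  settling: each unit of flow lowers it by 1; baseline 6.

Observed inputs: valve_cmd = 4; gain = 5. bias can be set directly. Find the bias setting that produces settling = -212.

bias = -5

Substituting into the error equation gives error = 4*bias - 11.
Substituting into the mix_ratio equation gives mix_ratio = -16*bias + 29.
Substituting into the flow equation gives flow = -32*bias + 58.
Substituting into the settling equation gives settling = 32*bias - 52.
Solve 32*bias - 52 = -212: bias = (-212 + 52) / 32 = -5.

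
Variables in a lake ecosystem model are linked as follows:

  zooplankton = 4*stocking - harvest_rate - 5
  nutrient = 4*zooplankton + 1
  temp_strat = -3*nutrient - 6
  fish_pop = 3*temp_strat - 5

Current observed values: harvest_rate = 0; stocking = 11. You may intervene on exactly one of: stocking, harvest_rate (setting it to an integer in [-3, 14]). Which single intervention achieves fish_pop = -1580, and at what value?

Intervening on stocking: with other inputs at their observed values, fish_pop = -144*stocking + 148. Solving for -1580 gives stocking = 12, within [-3, 14].
Intervening on harvest_rate: fish_pop = 36*harvest_rate - 1436. Reaching -1580 requires harvest_rate = -4, outside [-3, 14].

set stocking = 12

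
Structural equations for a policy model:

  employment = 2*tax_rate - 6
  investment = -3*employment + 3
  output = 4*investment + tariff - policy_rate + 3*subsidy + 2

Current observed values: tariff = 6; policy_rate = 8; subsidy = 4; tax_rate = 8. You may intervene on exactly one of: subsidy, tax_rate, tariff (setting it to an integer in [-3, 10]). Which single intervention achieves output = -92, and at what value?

Intervening on subsidy: output = 3*subsidy - 108. Reaching -92 requires subsidy = 16/3, not an integer.
Intervening on tax_rate: output = -24*tax_rate + 96. Reaching -92 requires tax_rate = 47/6, not an integer.
Intervening on tariff: with other inputs at their observed values, output = tariff - 102. Solving for -92 gives tariff = 10, within [-3, 10].

set tariff = 10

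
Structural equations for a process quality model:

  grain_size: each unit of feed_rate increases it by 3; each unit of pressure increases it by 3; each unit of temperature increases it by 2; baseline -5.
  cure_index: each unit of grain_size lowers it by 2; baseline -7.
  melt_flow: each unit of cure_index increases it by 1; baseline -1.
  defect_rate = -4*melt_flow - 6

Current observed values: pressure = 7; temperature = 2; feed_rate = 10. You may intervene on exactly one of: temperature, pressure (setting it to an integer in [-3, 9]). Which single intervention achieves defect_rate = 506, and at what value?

set temperature = 7

Intervening on temperature: with other inputs at their observed values, defect_rate = 16*temperature + 394. Solving for 506 gives temperature = 7, within [-3, 9].
Intervening on pressure: defect_rate = 24*pressure + 258. Reaching 506 requires pressure = 31/3, not an integer.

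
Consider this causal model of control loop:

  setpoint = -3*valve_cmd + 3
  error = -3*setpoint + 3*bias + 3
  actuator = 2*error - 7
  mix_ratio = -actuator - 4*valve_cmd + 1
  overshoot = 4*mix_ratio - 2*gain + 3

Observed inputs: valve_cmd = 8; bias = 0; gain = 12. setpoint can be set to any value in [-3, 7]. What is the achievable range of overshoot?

-213 to 27

Intervening on setpoint fixes its value directly, overriding its dependence on valve_cmd.
Substituting into the error equation gives error = -3*setpoint + 3.
This gives actuator = -6*setpoint - 1.
So mix_ratio = 6*setpoint - 30.
Substituting into the overshoot equation gives overshoot = 24*setpoint - 141.
Linear in setpoint, so extremes are at the endpoints: setpoint = -3 gives overshoot = -213; setpoint = 7 gives overshoot = 27.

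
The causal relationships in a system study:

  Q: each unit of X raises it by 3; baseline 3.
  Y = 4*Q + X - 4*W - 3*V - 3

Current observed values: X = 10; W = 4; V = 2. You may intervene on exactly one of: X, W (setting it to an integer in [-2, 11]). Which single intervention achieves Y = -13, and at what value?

set X = 0

Intervening on X: with other inputs at their observed values, Y = 13*X - 13. Solving for -13 gives X = 0, within [-2, 11].
Intervening on W: Y = -4*W + 133. Reaching -13 requires W = 73/2, not an integer.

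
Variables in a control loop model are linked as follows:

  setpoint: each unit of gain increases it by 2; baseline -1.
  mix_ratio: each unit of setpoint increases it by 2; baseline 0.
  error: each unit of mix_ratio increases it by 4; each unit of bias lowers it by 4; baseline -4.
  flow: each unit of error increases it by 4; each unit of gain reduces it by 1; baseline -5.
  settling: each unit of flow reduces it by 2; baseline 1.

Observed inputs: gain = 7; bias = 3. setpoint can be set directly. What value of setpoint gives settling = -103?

setpoint = 4

Intervening on setpoint fixes its value directly, overriding its dependence on gain.
Substituting into the error equation gives error = 8*setpoint - 16.
Substituting into the flow equation gives flow = 32*setpoint - 76.
settling becomes -64*setpoint + 153.
Solve -64*setpoint + 153 = -103: setpoint = (-103 - 153) / -64 = 4.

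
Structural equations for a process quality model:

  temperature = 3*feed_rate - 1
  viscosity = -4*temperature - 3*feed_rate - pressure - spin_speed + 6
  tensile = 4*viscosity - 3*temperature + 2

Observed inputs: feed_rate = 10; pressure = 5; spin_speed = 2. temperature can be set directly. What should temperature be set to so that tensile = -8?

Intervening on temperature fixes its value directly, overriding its dependence on feed_rate.
Substituting into the viscosity equation gives viscosity = -4*temperature - 31.
This gives tensile = -19*temperature - 122.
Solve -19*temperature - 122 = -8: temperature = (-8 + 122) / -19 = -6.

temperature = -6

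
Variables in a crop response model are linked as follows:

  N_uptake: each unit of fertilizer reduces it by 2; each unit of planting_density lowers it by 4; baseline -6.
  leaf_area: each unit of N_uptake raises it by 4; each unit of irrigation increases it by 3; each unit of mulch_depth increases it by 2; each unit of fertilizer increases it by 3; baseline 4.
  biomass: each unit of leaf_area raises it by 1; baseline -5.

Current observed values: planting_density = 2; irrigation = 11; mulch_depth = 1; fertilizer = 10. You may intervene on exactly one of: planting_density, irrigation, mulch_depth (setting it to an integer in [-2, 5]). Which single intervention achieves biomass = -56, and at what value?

set planting_density = 1

Intervening on planting_density: with other inputs at their observed values, biomass = -16*planting_density - 40. Solving for -56 gives planting_density = 1, within [-2, 5].
Intervening on irrigation: biomass = 3*irrigation - 105. Reaching -56 requires irrigation = 49/3, not an integer.
Intervening on mulch_depth: biomass = 2*mulch_depth - 74. Reaching -56 requires mulch_depth = 9, outside [-2, 5].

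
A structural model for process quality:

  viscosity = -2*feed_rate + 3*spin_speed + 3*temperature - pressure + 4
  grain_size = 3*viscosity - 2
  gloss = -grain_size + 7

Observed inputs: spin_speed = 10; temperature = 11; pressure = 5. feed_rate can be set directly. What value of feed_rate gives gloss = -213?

Substituting into the viscosity equation gives viscosity = -2*feed_rate + 62.
Substituting into the grain_size equation gives grain_size = -6*feed_rate + 184.
Substituting into the gloss equation gives gloss = 6*feed_rate - 177.
Solve 6*feed_rate - 177 = -213: feed_rate = (-213 + 177) / 6 = -6.

feed_rate = -6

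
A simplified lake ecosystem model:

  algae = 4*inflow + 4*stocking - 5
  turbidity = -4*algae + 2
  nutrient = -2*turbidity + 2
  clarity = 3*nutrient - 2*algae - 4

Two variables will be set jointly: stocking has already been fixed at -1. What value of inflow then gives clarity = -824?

inflow = -7

With stocking held at -1:
Substituting into the algae equation gives algae = 4*inflow - 9.
So turbidity = -16*inflow + 38.
This gives nutrient = 32*inflow - 74.
clarity becomes 88*inflow - 208.
Solve 88*inflow - 208 = -824: inflow = (-824 + 208) / 88 = -7.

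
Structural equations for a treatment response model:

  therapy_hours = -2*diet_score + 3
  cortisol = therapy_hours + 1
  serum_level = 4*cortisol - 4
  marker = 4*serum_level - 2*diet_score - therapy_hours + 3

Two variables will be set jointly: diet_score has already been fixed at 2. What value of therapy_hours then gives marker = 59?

therapy_hours = 4

With diet_score held at 2:
Intervening on therapy_hours fixes its value directly, overriding its dependence on diet_score.
Substituting into the serum_level equation gives serum_level = 4*therapy_hours.
Substituting into the marker equation gives marker = 15*therapy_hours - 1.
Solve 15*therapy_hours - 1 = 59: therapy_hours = (59 + 1) / 15 = 4.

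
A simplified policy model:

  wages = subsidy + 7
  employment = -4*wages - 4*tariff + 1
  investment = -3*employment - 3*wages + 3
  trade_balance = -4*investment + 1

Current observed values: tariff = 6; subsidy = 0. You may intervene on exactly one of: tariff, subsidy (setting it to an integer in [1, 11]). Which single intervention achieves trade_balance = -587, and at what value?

set tariff = 7

Intervening on tariff: with other inputs at their observed values, trade_balance = -48*tariff - 251. Solving for -587 gives tariff = 7, within [1, 11].
Intervening on subsidy: trade_balance = -36*subsidy - 539. Reaching -587 requires subsidy = 4/3, not an integer.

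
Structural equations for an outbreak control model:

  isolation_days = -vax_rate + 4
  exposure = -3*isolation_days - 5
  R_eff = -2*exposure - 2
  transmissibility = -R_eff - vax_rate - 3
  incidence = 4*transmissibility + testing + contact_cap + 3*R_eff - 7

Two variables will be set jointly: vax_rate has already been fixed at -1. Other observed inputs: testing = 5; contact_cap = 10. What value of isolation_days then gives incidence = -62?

isolation_days = 9

With vax_rate held at -1:
Intervening on isolation_days fixes its value directly, overriding its dependence on vax_rate.
Substituting into the R_eff equation gives R_eff = 6*isolation_days + 8.
Substituting into the transmissibility equation gives transmissibility = -6*isolation_days - 10.
incidence becomes -6*isolation_days - 8.
Solve -6*isolation_days - 8 = -62: isolation_days = (-62 + 8) / -6 = 9.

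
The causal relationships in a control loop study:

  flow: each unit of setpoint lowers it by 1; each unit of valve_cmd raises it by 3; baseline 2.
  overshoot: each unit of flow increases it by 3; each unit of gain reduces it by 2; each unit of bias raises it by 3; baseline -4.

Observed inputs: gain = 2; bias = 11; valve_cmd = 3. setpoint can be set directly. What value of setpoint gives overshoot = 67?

Substituting into the flow equation gives flow = -setpoint + 11.
Substituting into the overshoot equation gives overshoot = -3*setpoint + 58.
Solve -3*setpoint + 58 = 67: setpoint = (67 - 58) / -3 = -3.

setpoint = -3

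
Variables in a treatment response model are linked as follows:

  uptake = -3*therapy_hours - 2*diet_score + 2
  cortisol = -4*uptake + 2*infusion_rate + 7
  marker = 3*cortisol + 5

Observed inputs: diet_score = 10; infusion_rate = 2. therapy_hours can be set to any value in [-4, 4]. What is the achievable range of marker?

Substituting into the uptake equation gives uptake = -3*therapy_hours - 18.
Substituting into the cortisol equation gives cortisol = 12*therapy_hours + 83.
This gives marker = 36*therapy_hours + 254.
Linear in therapy_hours, so extremes are at the endpoints: therapy_hours = -4 gives marker = 110; therapy_hours = 4 gives marker = 398.

110 to 398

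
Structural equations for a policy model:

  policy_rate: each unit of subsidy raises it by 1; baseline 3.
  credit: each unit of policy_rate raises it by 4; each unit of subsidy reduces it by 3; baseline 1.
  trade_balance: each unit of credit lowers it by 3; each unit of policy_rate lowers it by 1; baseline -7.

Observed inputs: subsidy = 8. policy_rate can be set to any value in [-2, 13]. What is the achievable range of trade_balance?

-107 to 88

Intervening on policy_rate fixes its value directly, overriding its dependence on subsidy.
Substituting into the credit equation gives credit = 4*policy_rate - 23.
This gives trade_balance = -13*policy_rate + 62.
Linear in policy_rate, so extremes are at the endpoints: policy_rate = -2 gives trade_balance = 88; policy_rate = 13 gives trade_balance = -107.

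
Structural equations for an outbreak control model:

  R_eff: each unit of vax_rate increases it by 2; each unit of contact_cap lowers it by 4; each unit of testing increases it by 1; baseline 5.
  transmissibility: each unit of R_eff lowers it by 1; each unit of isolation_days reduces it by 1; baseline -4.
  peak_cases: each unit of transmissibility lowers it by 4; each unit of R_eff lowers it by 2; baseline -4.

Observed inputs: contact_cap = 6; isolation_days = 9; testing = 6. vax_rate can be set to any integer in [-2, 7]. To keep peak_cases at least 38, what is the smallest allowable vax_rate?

vax_rate = 4

Substituting into the R_eff equation gives R_eff = 2*vax_rate - 13.
Substituting into the transmissibility equation gives transmissibility = -2*vax_rate.
peak_cases becomes 4*vax_rate + 22.
Require 4*vax_rate + 22 ≥ 38, so vax_rate ≥ 4.
The smallest integer in [-2, 7] satisfying this is 4.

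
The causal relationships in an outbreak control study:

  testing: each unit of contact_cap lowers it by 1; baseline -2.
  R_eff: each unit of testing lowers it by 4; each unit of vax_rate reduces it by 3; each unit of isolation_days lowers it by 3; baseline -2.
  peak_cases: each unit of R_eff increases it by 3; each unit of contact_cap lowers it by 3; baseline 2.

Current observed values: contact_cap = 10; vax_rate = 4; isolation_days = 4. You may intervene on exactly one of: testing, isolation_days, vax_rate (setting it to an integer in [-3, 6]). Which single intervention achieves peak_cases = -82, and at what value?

set testing = -2

Intervening on testing: with other inputs at their observed values, peak_cases = -12*testing - 106. Solving for -82 gives testing = -2, within [-3, 6].
Intervening on isolation_days: peak_cases = -9*isolation_days + 74. Reaching -82 requires isolation_days = 52/3, not an integer.
Intervening on vax_rate: peak_cases = -9*vax_rate + 74. Reaching -82 requires vax_rate = 52/3, not an integer.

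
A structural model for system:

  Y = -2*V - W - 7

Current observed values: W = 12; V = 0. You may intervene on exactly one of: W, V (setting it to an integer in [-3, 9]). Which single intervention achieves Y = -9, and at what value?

set W = 2

Intervening on W: with other inputs at their observed values, Y = -W - 7. Solving for -9 gives W = 2, within [-3, 9].
Intervening on V: Y = -2*V - 19. Reaching -9 requires V = -5, outside [-3, 9].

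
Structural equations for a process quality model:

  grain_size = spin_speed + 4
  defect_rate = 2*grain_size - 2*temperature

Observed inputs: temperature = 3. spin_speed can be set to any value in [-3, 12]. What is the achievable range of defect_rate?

-4 to 26

Substituting into the defect_rate equation gives defect_rate = 2*spin_speed + 2.
Linear in spin_speed, so extremes are at the endpoints: spin_speed = -3 gives defect_rate = -4; spin_speed = 12 gives defect_rate = 26.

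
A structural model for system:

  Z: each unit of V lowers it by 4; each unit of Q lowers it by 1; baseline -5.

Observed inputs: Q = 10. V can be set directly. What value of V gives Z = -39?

Substituting into the Z equation gives Z = -4*V - 15.
Solve -4*V - 15 = -39: V = (-39 + 15) / -4 = 6.

V = 6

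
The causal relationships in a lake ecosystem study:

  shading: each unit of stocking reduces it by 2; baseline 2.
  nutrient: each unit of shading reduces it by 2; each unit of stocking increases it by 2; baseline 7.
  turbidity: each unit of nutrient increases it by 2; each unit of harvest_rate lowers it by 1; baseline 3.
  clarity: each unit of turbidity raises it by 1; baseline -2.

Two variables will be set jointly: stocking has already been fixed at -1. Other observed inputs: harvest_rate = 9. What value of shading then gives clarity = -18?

shading = 5

With stocking held at -1:
Intervening on shading fixes its value directly, overriding its dependence on stocking.
Substituting into the nutrient equation gives nutrient = -2*shading + 5.
This gives turbidity = -4*shading + 4.
Substituting into the clarity equation gives clarity = -4*shading + 2.
Solve -4*shading + 2 = -18: shading = (-18 - 2) / -4 = 5.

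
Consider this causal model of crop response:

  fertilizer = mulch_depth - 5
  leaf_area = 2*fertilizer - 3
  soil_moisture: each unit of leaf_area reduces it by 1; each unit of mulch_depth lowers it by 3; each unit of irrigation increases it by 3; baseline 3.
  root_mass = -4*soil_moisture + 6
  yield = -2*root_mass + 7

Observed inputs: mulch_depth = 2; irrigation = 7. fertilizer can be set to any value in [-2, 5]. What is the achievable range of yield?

Intervening on fertilizer fixes its value directly, overriding its dependence on mulch_depth.
Substituting into the soil_moisture equation gives soil_moisture = -2*fertilizer + 21.
Substituting into the root_mass equation gives root_mass = 8*fertilizer - 78.
Substituting into the yield equation gives yield = -16*fertilizer + 163.
Linear in fertilizer, so extremes are at the endpoints: fertilizer = -2 gives yield = 195; fertilizer = 5 gives yield = 83.

83 to 195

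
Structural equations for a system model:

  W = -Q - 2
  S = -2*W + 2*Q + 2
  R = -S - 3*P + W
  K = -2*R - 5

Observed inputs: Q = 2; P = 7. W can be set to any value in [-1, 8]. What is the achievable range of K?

1 to 55

Intervening on W fixes its value directly, overriding its dependence on Q.
Substituting into the S equation gives S = -2*W + 6.
Substituting into the R equation gives R = 3*W - 27.
K becomes -6*W + 49.
Linear in W, so extremes are at the endpoints: W = -1 gives K = 55; W = 8 gives K = 1.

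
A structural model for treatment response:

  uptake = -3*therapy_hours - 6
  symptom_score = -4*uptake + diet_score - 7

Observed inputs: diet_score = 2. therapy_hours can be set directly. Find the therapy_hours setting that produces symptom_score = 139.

Substituting into the symptom_score equation gives symptom_score = 12*therapy_hours + 19.
Solve 12*therapy_hours + 19 = 139: therapy_hours = (139 - 19) / 12 = 10.

therapy_hours = 10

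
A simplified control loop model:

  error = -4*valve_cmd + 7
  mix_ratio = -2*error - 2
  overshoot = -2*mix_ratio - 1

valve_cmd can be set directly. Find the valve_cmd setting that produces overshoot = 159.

Substituting into the mix_ratio equation gives mix_ratio = 8*valve_cmd - 16.
So overshoot = -16*valve_cmd + 31.
Solve -16*valve_cmd + 31 = 159: valve_cmd = (159 - 31) / -16 = -8.

valve_cmd = -8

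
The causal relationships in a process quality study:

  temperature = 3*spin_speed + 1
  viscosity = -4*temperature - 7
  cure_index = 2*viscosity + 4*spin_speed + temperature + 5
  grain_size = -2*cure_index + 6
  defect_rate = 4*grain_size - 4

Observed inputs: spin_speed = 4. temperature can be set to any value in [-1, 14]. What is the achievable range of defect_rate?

-92 to 748

Intervening on temperature fixes its value directly, overriding its dependence on spin_speed.
Substituting into the cure_index equation gives cure_index = -7*temperature + 7.
Substituting into the grain_size equation gives grain_size = 14*temperature - 8.
Substituting into the defect_rate equation gives defect_rate = 56*temperature - 36.
Linear in temperature, so extremes are at the endpoints: temperature = -1 gives defect_rate = -92; temperature = 14 gives defect_rate = 748.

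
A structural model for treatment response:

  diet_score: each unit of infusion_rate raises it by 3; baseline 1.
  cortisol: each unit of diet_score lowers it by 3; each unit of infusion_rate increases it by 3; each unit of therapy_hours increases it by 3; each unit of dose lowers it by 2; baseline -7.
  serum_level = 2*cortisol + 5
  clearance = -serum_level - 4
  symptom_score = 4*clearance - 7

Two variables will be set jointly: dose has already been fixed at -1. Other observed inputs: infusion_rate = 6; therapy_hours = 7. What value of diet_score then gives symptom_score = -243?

diet_score = 3

With dose held at -1:
Intervening on diet_score fixes its value directly, overriding its dependence on infusion_rate.
Substituting into the cortisol equation gives cortisol = -3*diet_score + 34.
So serum_level = -6*diet_score + 73.
This gives clearance = 6*diet_score - 77.
Substituting into the symptom_score equation gives symptom_score = 24*diet_score - 315.
Solve 24*diet_score - 315 = -243: diet_score = (-243 + 315) / 24 = 3.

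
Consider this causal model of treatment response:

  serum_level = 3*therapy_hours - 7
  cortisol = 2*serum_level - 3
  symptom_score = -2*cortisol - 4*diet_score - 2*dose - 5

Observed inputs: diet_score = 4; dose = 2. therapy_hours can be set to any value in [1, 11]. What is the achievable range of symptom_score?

Substituting into the cortisol equation gives cortisol = 6*therapy_hours - 17.
Substituting into the symptom_score equation gives symptom_score = -12*therapy_hours + 9.
Linear in therapy_hours, so extremes are at the endpoints: therapy_hours = 1 gives symptom_score = -3; therapy_hours = 11 gives symptom_score = -123.

-123 to -3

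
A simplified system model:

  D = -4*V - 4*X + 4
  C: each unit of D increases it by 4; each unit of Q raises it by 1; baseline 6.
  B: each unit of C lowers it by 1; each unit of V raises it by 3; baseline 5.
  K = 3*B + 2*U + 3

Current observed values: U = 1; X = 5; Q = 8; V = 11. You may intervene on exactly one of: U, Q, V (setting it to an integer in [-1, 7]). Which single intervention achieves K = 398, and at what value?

Intervening on U: K = 2*U + 795. Reaching 398 requires U = -397/2, not an integer.
Intervening on Q: K = -3*Q + 821. Reaching 398 requires Q = 141, outside [-1, 7].
Intervening on V: with other inputs at their observed values, K = 57*V + 170. Solving for 398 gives V = 4, within [-1, 7].

set V = 4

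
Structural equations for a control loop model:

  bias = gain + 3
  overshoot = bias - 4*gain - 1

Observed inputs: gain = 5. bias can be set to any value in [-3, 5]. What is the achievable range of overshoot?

Intervening on bias fixes its value directly, overriding its dependence on gain.
Substituting into the overshoot equation gives overshoot = bias - 21.
Linear in bias, so extremes are at the endpoints: bias = -3 gives overshoot = -24; bias = 5 gives overshoot = -16.

-24 to -16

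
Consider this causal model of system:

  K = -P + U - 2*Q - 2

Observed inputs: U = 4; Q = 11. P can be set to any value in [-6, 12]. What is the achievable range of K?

-32 to -14

Substituting into the K equation gives K = -P - 20.
Linear in P, so extremes are at the endpoints: P = -6 gives K = -14; P = 12 gives K = -32.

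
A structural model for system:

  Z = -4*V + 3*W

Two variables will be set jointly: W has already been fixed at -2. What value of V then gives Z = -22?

With W held at -2:
Substituting into the Z equation gives Z = -4*V - 6.
Solve -4*V - 6 = -22: V = (-22 + 6) / -4 = 4.

V = 4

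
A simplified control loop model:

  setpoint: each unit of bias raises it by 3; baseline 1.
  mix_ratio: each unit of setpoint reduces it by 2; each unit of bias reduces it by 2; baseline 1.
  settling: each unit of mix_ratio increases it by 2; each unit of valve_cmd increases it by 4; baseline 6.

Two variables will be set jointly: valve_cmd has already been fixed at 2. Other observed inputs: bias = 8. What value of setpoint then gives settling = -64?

With valve_cmd held at 2:
Intervening on setpoint fixes its value directly, overriding its dependence on bias.
Substituting into the mix_ratio equation gives mix_ratio = -2*setpoint - 15.
Substituting into the settling equation gives settling = -4*setpoint - 16.
Solve -4*setpoint - 16 = -64: setpoint = (-64 + 16) / -4 = 12.

setpoint = 12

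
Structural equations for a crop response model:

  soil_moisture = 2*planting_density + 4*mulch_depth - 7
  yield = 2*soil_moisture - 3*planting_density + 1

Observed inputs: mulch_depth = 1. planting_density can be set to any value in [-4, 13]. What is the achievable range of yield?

Substituting into the soil_moisture equation gives soil_moisture = 2*planting_density - 3.
Substituting into the yield equation gives yield = planting_density - 5.
Linear in planting_density, so extremes are at the endpoints: planting_density = -4 gives yield = -9; planting_density = 13 gives yield = 8.

-9 to 8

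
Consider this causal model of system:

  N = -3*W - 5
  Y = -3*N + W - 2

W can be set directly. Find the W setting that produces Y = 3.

Substituting into the Y equation gives Y = 10*W + 13.
Solve 10*W + 13 = 3: W = (3 - 13) / 10 = -1.

W = -1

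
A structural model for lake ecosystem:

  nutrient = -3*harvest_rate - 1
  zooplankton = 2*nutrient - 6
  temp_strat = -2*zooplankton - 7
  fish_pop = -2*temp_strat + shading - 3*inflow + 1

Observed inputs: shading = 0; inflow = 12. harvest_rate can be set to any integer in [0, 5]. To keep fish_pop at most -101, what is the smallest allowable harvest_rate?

harvest_rate = 2

Substituting into the zooplankton equation gives zooplankton = -6*harvest_rate - 8.
Substituting into the temp_strat equation gives temp_strat = 12*harvest_rate + 9.
fish_pop becomes -24*harvest_rate - 53.
Require -24*harvest_rate - 53 ≤ -101, so harvest_rate ≥ 2.
The smallest integer in [0, 5] satisfying this is 2.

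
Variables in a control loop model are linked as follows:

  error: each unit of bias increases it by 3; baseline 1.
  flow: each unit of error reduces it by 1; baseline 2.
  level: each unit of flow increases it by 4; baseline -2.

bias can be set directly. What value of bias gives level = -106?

Substituting into the flow equation gives flow = -3*bias + 1.
So level = -12*bias + 2.
Solve -12*bias + 2 = -106: bias = (-106 - 2) / -12 = 9.

bias = 9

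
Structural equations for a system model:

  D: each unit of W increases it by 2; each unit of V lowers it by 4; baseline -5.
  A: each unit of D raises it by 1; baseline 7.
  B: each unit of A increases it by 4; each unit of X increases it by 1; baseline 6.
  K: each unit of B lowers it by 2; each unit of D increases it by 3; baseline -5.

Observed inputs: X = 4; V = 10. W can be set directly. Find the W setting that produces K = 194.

Substituting into the D equation gives D = 2*W - 45.
Substituting into the A equation gives A = 2*W - 38.
This gives B = 8*W - 142.
This gives K = -10*W + 144.
Solve -10*W + 144 = 194: W = (194 - 144) / -10 = -5.

W = -5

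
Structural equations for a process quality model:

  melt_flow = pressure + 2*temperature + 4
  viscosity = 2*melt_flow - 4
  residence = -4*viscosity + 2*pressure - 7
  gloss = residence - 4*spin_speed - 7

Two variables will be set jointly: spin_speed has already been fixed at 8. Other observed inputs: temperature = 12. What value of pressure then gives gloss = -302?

With spin_speed held at 8:
Substituting into the melt_flow equation gives melt_flow = pressure + 28.
Substituting into the viscosity equation gives viscosity = 2*pressure + 52.
Substituting into the residence equation gives residence = -6*pressure - 215.
gloss becomes -6*pressure - 254.
Solve -6*pressure - 254 = -302: pressure = (-302 + 254) / -6 = 8.

pressure = 8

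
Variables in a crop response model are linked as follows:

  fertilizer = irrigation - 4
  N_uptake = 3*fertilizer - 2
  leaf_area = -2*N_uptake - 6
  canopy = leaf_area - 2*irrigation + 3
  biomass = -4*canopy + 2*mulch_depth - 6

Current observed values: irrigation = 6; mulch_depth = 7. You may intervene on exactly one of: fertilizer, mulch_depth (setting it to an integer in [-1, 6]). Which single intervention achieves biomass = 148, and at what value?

set fertilizer = 4

Intervening on fertilizer: with other inputs at their observed values, biomass = 24*fertilizer + 52. Solving for 148 gives fertilizer = 4, within [-1, 6].
Intervening on mulch_depth: biomass = 2*mulch_depth + 86. Reaching 148 requires mulch_depth = 31, outside [-1, 6].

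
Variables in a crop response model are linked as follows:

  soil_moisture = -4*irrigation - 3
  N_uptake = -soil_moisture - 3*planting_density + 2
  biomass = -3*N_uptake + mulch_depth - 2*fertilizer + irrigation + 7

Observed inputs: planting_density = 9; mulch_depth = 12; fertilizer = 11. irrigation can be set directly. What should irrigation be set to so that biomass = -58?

irrigation = 11

Substituting into the N_uptake equation gives N_uptake = 4*irrigation - 22.
Substituting into the biomass equation gives biomass = -11*irrigation + 63.
Solve -11*irrigation + 63 = -58: irrigation = (-58 - 63) / -11 = 11.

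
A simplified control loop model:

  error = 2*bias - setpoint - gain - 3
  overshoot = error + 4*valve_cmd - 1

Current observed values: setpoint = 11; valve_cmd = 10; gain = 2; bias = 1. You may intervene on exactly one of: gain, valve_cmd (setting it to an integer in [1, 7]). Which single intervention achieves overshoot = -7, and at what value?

set valve_cmd = 2

Intervening on gain: overshoot = -gain + 27. Reaching -7 requires gain = 34, outside [1, 7].
Intervening on valve_cmd: with other inputs at their observed values, overshoot = 4*valve_cmd - 15. Solving for -7 gives valve_cmd = 2, within [1, 7].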